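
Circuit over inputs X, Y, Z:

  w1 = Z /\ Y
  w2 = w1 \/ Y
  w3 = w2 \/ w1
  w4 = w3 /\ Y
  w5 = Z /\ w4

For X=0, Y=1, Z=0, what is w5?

0

w1 = 0 /\ 1 = 0
w2 = 0 \/ 1 = 1
w3 = 1 \/ 0 = 1
w4 = 1 /\ 1 = 1
w5 = 0 /\ 1 = 0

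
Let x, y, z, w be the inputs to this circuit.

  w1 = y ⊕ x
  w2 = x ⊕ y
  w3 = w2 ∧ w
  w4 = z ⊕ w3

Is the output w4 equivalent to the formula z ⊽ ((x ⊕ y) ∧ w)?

w2 = x ⊕ y
w3 = w2 ∧ w = (x ⊕ y) ∧ w
w4 = z ⊕ w3 = z ⊕ ((x ⊕ y) ∧ w)
At x=0, y=0, z=0, w=0: circuit gives 0, formula gives 1.

No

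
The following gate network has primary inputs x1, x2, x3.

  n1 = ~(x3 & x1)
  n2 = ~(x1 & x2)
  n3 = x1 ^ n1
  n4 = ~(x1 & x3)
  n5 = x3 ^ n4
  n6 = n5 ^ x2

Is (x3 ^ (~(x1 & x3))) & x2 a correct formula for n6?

n4 = ~(x1 & x3)
n5 = x3 ^ n4 = x3 ^ (~(x1 & x3))
n6 = n5 ^ x2 = (x3 ^ (~(x1 & x3))) ^ x2
At x1=0, x2=0, x3=0: circuit gives 1, formula gives 0.

No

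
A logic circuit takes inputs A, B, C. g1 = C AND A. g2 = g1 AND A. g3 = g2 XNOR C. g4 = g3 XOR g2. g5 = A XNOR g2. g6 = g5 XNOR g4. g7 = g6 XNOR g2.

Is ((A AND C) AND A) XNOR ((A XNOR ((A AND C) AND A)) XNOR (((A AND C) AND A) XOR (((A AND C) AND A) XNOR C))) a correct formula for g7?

g1 = C AND A
g2 = g1 AND A = (C AND A) AND A
g3 = g2 XNOR C = ((C AND A) AND A) XNOR C
g4 = g3 XOR g2 = (((C AND A) AND A) XNOR C) XOR ((C AND A) AND A)
g5 = A XNOR g2 = A XNOR ((C AND A) AND A)
g6 = g5 XNOR g4 = (A XNOR ((C AND A) AND A)) XNOR ((((C AND A) AND A) XNOR C) XOR ((C AND A) AND A))
g7 = g6 XNOR g2 = ((A XNOR ((C AND A) AND A)) XNOR ((((C AND A) AND A) XNOR C) XOR ((C AND A) AND A))) XNOR ((C AND A) AND A)
At A=0, B=0, C=0: circuit gives 0, formula gives 0.
At A=0, B=0, C=1: circuit gives 1, formula gives 1.
Agrees on all 8 inputs.

Yes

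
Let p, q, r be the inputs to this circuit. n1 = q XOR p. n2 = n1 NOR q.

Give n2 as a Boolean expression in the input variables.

(q XOR p) NOR q

n1 = q XOR p
n2 = n1 NOR q = (q XOR p) NOR q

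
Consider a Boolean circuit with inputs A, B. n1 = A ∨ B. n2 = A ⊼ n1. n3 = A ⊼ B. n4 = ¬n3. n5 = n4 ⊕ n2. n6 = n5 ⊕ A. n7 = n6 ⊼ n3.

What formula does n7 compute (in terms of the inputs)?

n1 = A ∨ B
n2 = A ⊼ n1 = A ⊼ (A ∨ B)
n3 = A ⊼ B
n4 = ¬n3 = ¬(A ⊼ B)
n5 = n4 ⊕ n2 = ¬(A ⊼ B) ⊕ (A ⊼ (A ∨ B))
n6 = n5 ⊕ A = (¬(A ⊼ B) ⊕ (A ⊼ (A ∨ B))) ⊕ A
n7 = n6 ⊼ n3 = ((¬(A ⊼ B) ⊕ (A ⊼ (A ∨ B))) ⊕ A) ⊼ (A ⊼ B)

((¬(A ⊼ B) ⊕ (A ⊼ (A ∨ B))) ⊕ A) ⊼ (A ⊼ B)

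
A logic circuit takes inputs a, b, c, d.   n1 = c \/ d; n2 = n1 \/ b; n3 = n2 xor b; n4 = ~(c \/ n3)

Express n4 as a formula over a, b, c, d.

~(c \/ (((c \/ d) \/ b) xor b))

n1 = c \/ d
n2 = n1 \/ b = (c \/ d) \/ b
n3 = n2 xor b = ((c \/ d) \/ b) xor b
n4 = ~(c \/ n3) = ~(c \/ (((c \/ d) \/ b) xor b))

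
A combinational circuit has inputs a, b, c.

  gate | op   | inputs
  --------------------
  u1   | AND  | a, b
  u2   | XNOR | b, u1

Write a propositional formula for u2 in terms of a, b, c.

b XNOR (a AND b)

u1 = a AND b
u2 = b XNOR u1 = b XNOR (a AND b)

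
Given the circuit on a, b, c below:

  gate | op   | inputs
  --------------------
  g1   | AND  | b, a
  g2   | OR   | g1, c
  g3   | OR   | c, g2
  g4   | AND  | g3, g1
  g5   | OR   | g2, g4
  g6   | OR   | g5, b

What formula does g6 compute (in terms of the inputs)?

(((b AND a) OR c) OR ((c OR ((b AND a) OR c)) AND (b AND a))) OR b

g1 = b AND a
g2 = g1 OR c = (b AND a) OR c
g3 = c OR g2 = c OR ((b AND a) OR c)
g4 = g3 AND g1 = (c OR ((b AND a) OR c)) AND (b AND a)
g5 = g2 OR g4 = ((b AND a) OR c) OR ((c OR ((b AND a) OR c)) AND (b AND a))
g6 = g5 OR b = (((b AND a) OR c) OR ((c OR ((b AND a) OR c)) AND (b AND a))) OR b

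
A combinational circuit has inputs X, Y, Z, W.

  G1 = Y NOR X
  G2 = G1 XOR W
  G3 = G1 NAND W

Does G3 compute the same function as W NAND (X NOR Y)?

Yes

G1 = Y NOR X
G3 = G1 NAND W = (Y NOR X) NAND W
At X=0, Y=0, Z=0, W=1: circuit gives 0, formula gives 0.
At X=0, Y=0, Z=0, W=0: circuit gives 1, formula gives 1.
Agrees on all 16 inputs.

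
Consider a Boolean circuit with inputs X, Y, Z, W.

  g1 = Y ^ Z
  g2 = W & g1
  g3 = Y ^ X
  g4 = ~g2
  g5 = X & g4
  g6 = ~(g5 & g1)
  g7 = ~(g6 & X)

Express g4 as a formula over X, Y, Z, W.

g1 = Y ^ Z
g2 = W & g1 = W & (Y ^ Z)
g4 = ~g2 = ~(W & (Y ^ Z))

~(W & (Y ^ Z))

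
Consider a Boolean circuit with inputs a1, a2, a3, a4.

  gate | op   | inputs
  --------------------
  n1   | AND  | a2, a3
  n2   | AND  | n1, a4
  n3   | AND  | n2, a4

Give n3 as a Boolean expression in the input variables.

n1 = a2 AND a3
n2 = n1 AND a4 = (a2 AND a3) AND a4
n3 = n2 AND a4 = ((a2 AND a3) AND a4) AND a4

((a2 AND a3) AND a4) AND a4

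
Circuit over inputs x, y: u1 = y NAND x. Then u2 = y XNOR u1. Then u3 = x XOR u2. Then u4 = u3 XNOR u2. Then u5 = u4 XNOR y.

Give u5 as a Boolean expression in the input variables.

((x XOR (y XNOR (y NAND x))) XNOR (y XNOR (y NAND x))) XNOR y

u1 = y NAND x
u2 = y XNOR u1 = y XNOR (y NAND x)
u3 = x XOR u2 = x XOR (y XNOR (y NAND x))
u4 = u3 XNOR u2 = (x XOR (y XNOR (y NAND x))) XNOR (y XNOR (y NAND x))
u5 = u4 XNOR y = ((x XOR (y XNOR (y NAND x))) XNOR (y XNOR (y NAND x))) XNOR y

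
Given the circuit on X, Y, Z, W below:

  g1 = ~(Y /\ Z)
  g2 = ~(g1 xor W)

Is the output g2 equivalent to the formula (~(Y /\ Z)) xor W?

g1 = ~(Y /\ Z)
g2 = ~(g1 xor W) = ~((~(Y /\ Z)) xor W)
At X=0, Y=0, Z=0, W=0: circuit gives 0, formula gives 1.

No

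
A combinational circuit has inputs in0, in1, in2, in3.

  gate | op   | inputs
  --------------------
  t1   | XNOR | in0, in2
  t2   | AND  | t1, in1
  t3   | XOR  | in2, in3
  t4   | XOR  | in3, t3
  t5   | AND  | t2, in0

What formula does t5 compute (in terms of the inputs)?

t1 = in0 XNOR in2
t2 = t1 AND in1 = (in0 XNOR in2) AND in1
t5 = t2 AND in0 = ((in0 XNOR in2) AND in1) AND in0

((in0 XNOR in2) AND in1) AND in0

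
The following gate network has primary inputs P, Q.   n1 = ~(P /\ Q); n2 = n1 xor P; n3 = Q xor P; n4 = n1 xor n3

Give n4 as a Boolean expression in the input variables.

n1 = ~(P /\ Q)
n3 = Q xor P
n4 = n1 xor n3 = (~(P /\ Q)) xor (Q xor P)

(~(P /\ Q)) xor (Q xor P)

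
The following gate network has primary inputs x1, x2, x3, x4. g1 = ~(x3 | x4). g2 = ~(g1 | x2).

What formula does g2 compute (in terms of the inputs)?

~((~(x3 | x4)) | x2)

g1 = ~(x3 | x4)
g2 = ~(g1 | x2) = ~((~(x3 | x4)) | x2)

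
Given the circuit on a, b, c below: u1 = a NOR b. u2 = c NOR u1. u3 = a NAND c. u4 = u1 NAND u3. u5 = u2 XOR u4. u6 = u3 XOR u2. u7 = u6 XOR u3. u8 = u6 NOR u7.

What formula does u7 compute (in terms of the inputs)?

((a NAND c) XOR (c NOR (a NOR b))) XOR (a NAND c)

u1 = a NOR b
u2 = c NOR u1 = c NOR (a NOR b)
u3 = a NAND c
u6 = u3 XOR u2 = (a NAND c) XOR (c NOR (a NOR b))
u7 = u6 XOR u3 = ((a NAND c) XOR (c NOR (a NOR b))) XOR (a NAND c)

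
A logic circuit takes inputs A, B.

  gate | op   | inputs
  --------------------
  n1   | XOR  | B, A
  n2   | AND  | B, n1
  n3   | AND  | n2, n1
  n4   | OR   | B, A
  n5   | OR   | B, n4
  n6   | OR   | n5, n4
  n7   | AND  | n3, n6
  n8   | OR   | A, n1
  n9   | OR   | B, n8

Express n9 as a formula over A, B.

B OR (A OR (B XOR A))

n1 = B XOR A
n8 = A OR n1 = A OR (B XOR A)
n9 = B OR n8 = B OR (A OR (B XOR A))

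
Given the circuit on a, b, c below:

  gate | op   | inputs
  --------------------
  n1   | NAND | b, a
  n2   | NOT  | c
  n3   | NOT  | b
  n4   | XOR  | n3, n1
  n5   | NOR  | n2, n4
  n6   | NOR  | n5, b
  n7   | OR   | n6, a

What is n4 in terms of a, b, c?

n1 = b NAND a
n3 = NOT b
n4 = n3 XOR n1 = NOT b XOR (b NAND a)

NOT b XOR (b NAND a)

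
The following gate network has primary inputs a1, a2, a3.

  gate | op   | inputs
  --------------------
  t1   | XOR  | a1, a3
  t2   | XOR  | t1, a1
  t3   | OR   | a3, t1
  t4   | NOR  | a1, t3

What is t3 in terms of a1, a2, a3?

a3 OR (a1 XOR a3)

t1 = a1 XOR a3
t3 = a3 OR t1 = a3 OR (a1 XOR a3)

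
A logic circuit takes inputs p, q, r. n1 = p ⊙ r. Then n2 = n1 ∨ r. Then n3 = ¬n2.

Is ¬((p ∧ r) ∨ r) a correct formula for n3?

No

n1 = p ⊙ r
n2 = n1 ∨ r = (p ⊙ r) ∨ r
n3 = ¬n2 = ¬((p ⊙ r) ∨ r)
At p=0, q=0, r=0: circuit gives 0, formula gives 1.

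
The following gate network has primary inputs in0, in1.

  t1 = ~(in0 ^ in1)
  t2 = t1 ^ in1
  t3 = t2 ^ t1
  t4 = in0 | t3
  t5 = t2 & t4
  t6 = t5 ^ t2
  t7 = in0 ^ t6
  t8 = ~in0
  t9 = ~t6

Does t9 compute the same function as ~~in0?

t1 = ~(in0 ^ in1)
t2 = t1 ^ in1 = (~(in0 ^ in1)) ^ in1
t3 = t2 ^ t1 = ((~(in0 ^ in1)) ^ in1) ^ (~(in0 ^ in1))
t4 = in0 | t3 = in0 | (((~(in0 ^ in1)) ^ in1) ^ (~(in0 ^ in1)))
t5 = t2 & t4 = ((~(in0 ^ in1)) ^ in1) & (in0 | (((~(in0 ^ in1)) ^ in1) ^ (~(in0 ^ in1))))
t6 = t5 ^ t2 = (((~(in0 ^ in1)) ^ in1) & (in0 | (((~(in0 ^ in1)) ^ in1) ^ (~(in0 ^ in1))))) ^ ((~(in0 ^ in1)) ^ in1)
t9 = ~t6 = ~((((~(in0 ^ in1)) ^ in1) & (in0 | (((~(in0 ^ in1)) ^ in1) ^ (~(in0 ^ in1))))) ^ ((~(in0 ^ in1)) ^ in1))
At in0=0, in1=1: circuit gives 1, formula gives 0.

No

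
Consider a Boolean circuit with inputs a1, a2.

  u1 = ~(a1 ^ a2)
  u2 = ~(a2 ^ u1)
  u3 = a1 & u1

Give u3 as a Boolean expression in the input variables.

u1 = ~(a1 ^ a2)
u3 = a1 & u1 = a1 & (~(a1 ^ a2))

a1 & (~(a1 ^ a2))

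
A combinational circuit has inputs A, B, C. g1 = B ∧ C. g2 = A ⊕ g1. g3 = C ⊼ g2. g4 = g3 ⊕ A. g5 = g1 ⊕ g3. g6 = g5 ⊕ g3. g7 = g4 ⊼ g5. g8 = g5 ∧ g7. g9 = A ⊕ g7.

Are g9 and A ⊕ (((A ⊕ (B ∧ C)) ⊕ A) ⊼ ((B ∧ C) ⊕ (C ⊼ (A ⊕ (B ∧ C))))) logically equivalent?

g1 = B ∧ C
g2 = A ⊕ g1 = A ⊕ (B ∧ C)
g3 = C ⊼ g2 = C ⊼ (A ⊕ (B ∧ C))
g4 = g3 ⊕ A = (C ⊼ (A ⊕ (B ∧ C))) ⊕ A
g5 = g1 ⊕ g3 = (B ∧ C) ⊕ (C ⊼ (A ⊕ (B ∧ C)))
g7 = g4 ⊼ g5 = ((C ⊼ (A ⊕ (B ∧ C))) ⊕ A) ⊼ ((B ∧ C) ⊕ (C ⊼ (A ⊕ (B ∧ C))))
g9 = A ⊕ g7 = A ⊕ (((C ⊼ (A ⊕ (B ∧ C))) ⊕ A) ⊼ ((B ∧ C) ⊕ (C ⊼ (A ⊕ (B ∧ C)))))
At A=0, B=0, C=0: circuit gives 0, formula gives 1.

No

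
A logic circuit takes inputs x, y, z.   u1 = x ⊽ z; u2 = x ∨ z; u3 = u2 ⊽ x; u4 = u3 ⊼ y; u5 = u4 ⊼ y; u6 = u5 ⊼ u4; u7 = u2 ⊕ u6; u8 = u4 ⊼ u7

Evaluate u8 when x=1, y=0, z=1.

u2 = 1 ∨ 1 = 1
u3 = 1 ⊽ 1 = 0
u4 = 0 ⊼ 0 = 1
u5 = 1 ⊼ 0 = 1
u6 = 1 ⊼ 1 = 0
u7 = 1 ⊕ 0 = 1
u8 = 1 ⊼ 1 = 0

0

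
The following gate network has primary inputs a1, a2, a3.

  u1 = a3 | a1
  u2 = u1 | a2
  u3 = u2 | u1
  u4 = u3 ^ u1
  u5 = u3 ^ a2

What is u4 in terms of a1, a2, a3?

(((a3 | a1) | a2) | (a3 | a1)) ^ (a3 | a1)

u1 = a3 | a1
u2 = u1 | a2 = (a3 | a1) | a2
u3 = u2 | u1 = ((a3 | a1) | a2) | (a3 | a1)
u4 = u3 ^ u1 = (((a3 | a1) | a2) | (a3 | a1)) ^ (a3 | a1)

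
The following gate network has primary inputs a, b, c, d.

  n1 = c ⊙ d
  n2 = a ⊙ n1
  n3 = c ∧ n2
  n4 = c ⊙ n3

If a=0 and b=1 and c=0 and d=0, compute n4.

1

n1 = 0 ⊙ 0 = 1
n2 = 0 ⊙ 1 = 0
n3 = 0 ∧ 0 = 0
n4 = 0 ⊙ 0 = 1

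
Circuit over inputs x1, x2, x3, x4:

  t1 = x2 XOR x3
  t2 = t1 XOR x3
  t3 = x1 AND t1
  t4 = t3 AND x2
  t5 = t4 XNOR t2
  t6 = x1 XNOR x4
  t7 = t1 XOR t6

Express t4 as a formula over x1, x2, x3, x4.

t1 = x2 XOR x3
t3 = x1 AND t1 = x1 AND (x2 XOR x3)
t4 = t3 AND x2 = (x1 AND (x2 XOR x3)) AND x2

(x1 AND (x2 XOR x3)) AND x2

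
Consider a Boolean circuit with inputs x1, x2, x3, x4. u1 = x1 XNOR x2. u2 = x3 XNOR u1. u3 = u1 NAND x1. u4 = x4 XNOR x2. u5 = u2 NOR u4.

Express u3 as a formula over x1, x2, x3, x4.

u1 = x1 XNOR x2
u3 = u1 NAND x1 = (x1 XNOR x2) NAND x1

(x1 XNOR x2) NAND x1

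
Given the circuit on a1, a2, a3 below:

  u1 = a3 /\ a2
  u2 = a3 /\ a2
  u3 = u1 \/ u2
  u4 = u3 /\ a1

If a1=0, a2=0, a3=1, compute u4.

0

u1 = 1 /\ 0 = 0
u2 = 1 /\ 0 = 0
u3 = 0 \/ 0 = 0
u4 = 0 /\ 0 = 0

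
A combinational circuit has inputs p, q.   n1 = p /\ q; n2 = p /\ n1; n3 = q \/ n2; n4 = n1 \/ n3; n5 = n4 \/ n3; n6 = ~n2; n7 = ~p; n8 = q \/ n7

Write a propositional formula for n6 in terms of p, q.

n1 = p /\ q
n2 = p /\ n1 = p /\ (p /\ q)
n6 = ~n2 = ~(p /\ (p /\ q))

~(p /\ (p /\ q))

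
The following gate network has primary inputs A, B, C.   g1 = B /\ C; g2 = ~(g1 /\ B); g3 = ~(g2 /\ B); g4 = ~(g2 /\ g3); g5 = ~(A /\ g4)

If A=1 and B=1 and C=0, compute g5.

g1 = 1 /\ 0 = 0
g2 = ~(0 /\ 1) = 1
g3 = ~(1 /\ 1) = 0
g4 = ~(1 /\ 0) = 1
g5 = ~(1 /\ 1) = 0

0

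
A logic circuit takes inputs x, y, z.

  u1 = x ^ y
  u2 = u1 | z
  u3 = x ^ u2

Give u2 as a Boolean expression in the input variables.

(x ^ y) | z

u1 = x ^ y
u2 = u1 | z = (x ^ y) | z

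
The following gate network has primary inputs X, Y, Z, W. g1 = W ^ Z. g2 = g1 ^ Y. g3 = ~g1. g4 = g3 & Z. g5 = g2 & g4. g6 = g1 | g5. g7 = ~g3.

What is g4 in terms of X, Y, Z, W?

g1 = W ^ Z
g3 = ~g1 = ~(W ^ Z)
g4 = g3 & Z = ~(W ^ Z) & Z

~(W ^ Z) & Z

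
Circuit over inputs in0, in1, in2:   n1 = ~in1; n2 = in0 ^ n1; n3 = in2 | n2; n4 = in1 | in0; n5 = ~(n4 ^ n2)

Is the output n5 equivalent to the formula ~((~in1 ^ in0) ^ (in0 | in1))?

n1 = ~in1
n2 = in0 ^ n1 = in0 ^ ~in1
n4 = in1 | in0
n5 = ~(n4 ^ n2) = ~((in1 | in0) ^ (in0 ^ ~in1))
At in0=0, in1=0, in2=0: circuit gives 0, formula gives 0.
At in0=1, in1=1, in2=0: circuit gives 1, formula gives 1.
Agrees on all 8 inputs.

Yes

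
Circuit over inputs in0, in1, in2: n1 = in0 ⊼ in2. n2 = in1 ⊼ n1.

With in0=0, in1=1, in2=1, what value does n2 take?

0

n1 = 0 ⊼ 1 = 1
n2 = 1 ⊼ 1 = 0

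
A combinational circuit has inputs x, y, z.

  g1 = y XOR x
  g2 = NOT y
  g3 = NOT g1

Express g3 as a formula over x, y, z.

g1 = y XOR x
g3 = NOT g1 = NOT (y XOR x)

NOT (y XOR x)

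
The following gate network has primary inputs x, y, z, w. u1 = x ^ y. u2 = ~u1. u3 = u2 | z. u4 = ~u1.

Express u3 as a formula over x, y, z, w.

u1 = x ^ y
u2 = ~u1 = ~(x ^ y)
u3 = u2 | z = ~(x ^ y) | z

~(x ^ y) | z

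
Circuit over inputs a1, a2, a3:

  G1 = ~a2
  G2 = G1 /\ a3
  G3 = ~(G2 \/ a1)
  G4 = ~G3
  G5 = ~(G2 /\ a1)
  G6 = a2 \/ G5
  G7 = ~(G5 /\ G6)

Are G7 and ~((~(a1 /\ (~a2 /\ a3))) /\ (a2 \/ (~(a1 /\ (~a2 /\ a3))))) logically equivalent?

Yes

G1 = ~a2
G2 = G1 /\ a3 = ~a2 /\ a3
G5 = ~(G2 /\ a1) = ~((~a2 /\ a3) /\ a1)
G6 = a2 \/ G5 = a2 \/ (~((~a2 /\ a3) /\ a1))
G7 = ~(G5 /\ G6) = ~((~((~a2 /\ a3) /\ a1)) /\ (a2 \/ (~((~a2 /\ a3) /\ a1))))
At a1=0, a2=0, a3=0: circuit gives 0, formula gives 0.
At a1=1, a2=0, a3=1: circuit gives 1, formula gives 1.
Agrees on all 8 inputs.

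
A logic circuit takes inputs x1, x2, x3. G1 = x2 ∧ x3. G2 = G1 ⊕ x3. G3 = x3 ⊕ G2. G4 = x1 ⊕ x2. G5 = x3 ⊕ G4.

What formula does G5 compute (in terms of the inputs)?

G4 = x1 ⊕ x2
G5 = x3 ⊕ G4 = x3 ⊕ (x1 ⊕ x2)

x3 ⊕ (x1 ⊕ x2)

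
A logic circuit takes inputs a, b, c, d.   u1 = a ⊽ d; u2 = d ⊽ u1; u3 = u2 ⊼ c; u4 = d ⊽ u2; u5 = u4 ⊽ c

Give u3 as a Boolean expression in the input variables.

(d ⊽ (a ⊽ d)) ⊼ c

u1 = a ⊽ d
u2 = d ⊽ u1 = d ⊽ (a ⊽ d)
u3 = u2 ⊼ c = (d ⊽ (a ⊽ d)) ⊼ c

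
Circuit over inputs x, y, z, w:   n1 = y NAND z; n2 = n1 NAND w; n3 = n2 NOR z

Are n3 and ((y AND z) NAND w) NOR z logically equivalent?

n1 = y NAND z
n2 = n1 NAND w = (y NAND z) NAND w
n3 = n2 NOR z = ((y NAND z) NAND w) NOR z
At x=0, y=0, z=0, w=1: circuit gives 1, formula gives 0.

No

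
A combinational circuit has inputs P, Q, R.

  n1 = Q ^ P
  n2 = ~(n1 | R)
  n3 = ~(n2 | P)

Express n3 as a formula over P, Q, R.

~((~((Q ^ P) | R)) | P)

n1 = Q ^ P
n2 = ~(n1 | R) = ~((Q ^ P) | R)
n3 = ~(n2 | P) = ~((~((Q ^ P) | R)) | P)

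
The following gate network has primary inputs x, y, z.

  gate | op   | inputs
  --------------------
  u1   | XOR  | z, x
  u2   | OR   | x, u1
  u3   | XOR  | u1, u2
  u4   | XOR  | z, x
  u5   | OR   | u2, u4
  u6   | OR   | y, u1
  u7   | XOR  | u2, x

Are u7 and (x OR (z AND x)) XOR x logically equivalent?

No

u1 = z XOR x
u2 = x OR u1 = x OR (z XOR x)
u7 = u2 XOR x = (x OR (z XOR x)) XOR x
At x=0, y=0, z=1: circuit gives 1, formula gives 0.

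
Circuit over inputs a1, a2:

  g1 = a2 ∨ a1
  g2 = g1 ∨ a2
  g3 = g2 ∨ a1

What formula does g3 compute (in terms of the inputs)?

g1 = a2 ∨ a1
g2 = g1 ∨ a2 = (a2 ∨ a1) ∨ a2
g3 = g2 ∨ a1 = ((a2 ∨ a1) ∨ a2) ∨ a1

((a2 ∨ a1) ∨ a2) ∨ a1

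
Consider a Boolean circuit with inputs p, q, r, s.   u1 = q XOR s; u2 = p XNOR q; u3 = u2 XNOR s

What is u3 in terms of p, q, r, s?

u2 = p XNOR q
u3 = u2 XNOR s = (p XNOR q) XNOR s

(p XNOR q) XNOR s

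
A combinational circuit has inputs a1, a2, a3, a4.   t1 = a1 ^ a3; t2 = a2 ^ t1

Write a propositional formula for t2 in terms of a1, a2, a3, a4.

a2 ^ (a1 ^ a3)

t1 = a1 ^ a3
t2 = a2 ^ t1 = a2 ^ (a1 ^ a3)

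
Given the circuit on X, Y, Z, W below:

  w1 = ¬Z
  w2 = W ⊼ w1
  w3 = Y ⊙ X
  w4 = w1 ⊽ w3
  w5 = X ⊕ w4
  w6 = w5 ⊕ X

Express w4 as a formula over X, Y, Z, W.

w1 = ¬Z
w3 = Y ⊙ X
w4 = w1 ⊽ w3 = ¬Z ⊽ (Y ⊙ X)

¬Z ⊽ (Y ⊙ X)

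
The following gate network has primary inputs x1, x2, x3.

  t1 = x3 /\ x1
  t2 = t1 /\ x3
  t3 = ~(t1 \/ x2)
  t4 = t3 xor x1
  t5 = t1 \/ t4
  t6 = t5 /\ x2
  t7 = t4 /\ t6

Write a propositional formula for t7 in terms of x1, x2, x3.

((~((x3 /\ x1) \/ x2)) xor x1) /\ (((x3 /\ x1) \/ ((~((x3 /\ x1) \/ x2)) xor x1)) /\ x2)

t1 = x3 /\ x1
t3 = ~(t1 \/ x2) = ~((x3 /\ x1) \/ x2)
t4 = t3 xor x1 = (~((x3 /\ x1) \/ x2)) xor x1
t5 = t1 \/ t4 = (x3 /\ x1) \/ ((~((x3 /\ x1) \/ x2)) xor x1)
t6 = t5 /\ x2 = ((x3 /\ x1) \/ ((~((x3 /\ x1) \/ x2)) xor x1)) /\ x2
t7 = t4 /\ t6 = ((~((x3 /\ x1) \/ x2)) xor x1) /\ (((x3 /\ x1) \/ ((~((x3 /\ x1) \/ x2)) xor x1)) /\ x2)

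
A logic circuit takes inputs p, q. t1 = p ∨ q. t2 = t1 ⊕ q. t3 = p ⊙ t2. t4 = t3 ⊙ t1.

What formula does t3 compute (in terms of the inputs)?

p ⊙ ((p ∨ q) ⊕ q)

t1 = p ∨ q
t2 = t1 ⊕ q = (p ∨ q) ⊕ q
t3 = p ⊙ t2 = p ⊙ ((p ∨ q) ⊕ q)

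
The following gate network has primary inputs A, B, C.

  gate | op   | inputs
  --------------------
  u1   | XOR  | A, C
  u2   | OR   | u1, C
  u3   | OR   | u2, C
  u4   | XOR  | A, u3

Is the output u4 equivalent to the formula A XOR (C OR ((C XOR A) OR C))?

Yes

u1 = A XOR C
u2 = u1 OR C = (A XOR C) OR C
u3 = u2 OR C = ((A XOR C) OR C) OR C
u4 = A XOR u3 = A XOR (((A XOR C) OR C) OR C)
At A=0, B=0, C=0: circuit gives 0, formula gives 0.
At A=0, B=0, C=1: circuit gives 1, formula gives 1.
Agrees on all 8 inputs.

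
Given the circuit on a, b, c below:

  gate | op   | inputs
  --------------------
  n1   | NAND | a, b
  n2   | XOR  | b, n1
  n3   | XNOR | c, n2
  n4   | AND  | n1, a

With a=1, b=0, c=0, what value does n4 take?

1

n1 = 1 NAND 0 = 1
n4 = 1 AND 1 = 1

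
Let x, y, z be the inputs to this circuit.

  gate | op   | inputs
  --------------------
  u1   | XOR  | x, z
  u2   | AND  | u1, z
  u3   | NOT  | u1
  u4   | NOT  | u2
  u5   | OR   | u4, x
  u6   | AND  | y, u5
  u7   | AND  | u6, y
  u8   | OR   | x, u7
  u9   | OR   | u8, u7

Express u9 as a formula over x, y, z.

u1 = x XOR z
u2 = u1 AND z = (x XOR z) AND z
u4 = NOT u2 = NOT ((x XOR z) AND z)
u5 = u4 OR x = NOT ((x XOR z) AND z) OR x
u6 = y AND u5 = y AND (NOT ((x XOR z) AND z) OR x)
u7 = u6 AND y = (y AND (NOT ((x XOR z) AND z) OR x)) AND y
u8 = x OR u7 = x OR ((y AND (NOT ((x XOR z) AND z) OR x)) AND y)
u9 = u8 OR u7 = (x OR ((y AND (NOT ((x XOR z) AND z) OR x)) AND y)) OR ((y AND (NOT ((x XOR z) AND z) OR x)) AND y)

(x OR ((y AND (NOT ((x XOR z) AND z) OR x)) AND y)) OR ((y AND (NOT ((x XOR z) AND z) OR x)) AND y)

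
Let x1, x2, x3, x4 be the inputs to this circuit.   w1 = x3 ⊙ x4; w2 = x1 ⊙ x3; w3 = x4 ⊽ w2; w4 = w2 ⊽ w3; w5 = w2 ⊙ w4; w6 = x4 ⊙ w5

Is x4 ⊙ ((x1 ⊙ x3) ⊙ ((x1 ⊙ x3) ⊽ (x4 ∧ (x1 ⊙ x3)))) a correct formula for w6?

No

w2 = x1 ⊙ x3
w3 = x4 ⊽ w2 = x4 ⊽ (x1 ⊙ x3)
w4 = w2 ⊽ w3 = (x1 ⊙ x3) ⊽ (x4 ⊽ (x1 ⊙ x3))
w5 = w2 ⊙ w4 = (x1 ⊙ x3) ⊙ ((x1 ⊙ x3) ⊽ (x4 ⊽ (x1 ⊙ x3)))
w6 = x4 ⊙ w5 = x4 ⊙ ((x1 ⊙ x3) ⊙ ((x1 ⊙ x3) ⊽ (x4 ⊽ (x1 ⊙ x3))))
At x1=0, x2=0, x3=1, x4=0: circuit gives 0, formula gives 1.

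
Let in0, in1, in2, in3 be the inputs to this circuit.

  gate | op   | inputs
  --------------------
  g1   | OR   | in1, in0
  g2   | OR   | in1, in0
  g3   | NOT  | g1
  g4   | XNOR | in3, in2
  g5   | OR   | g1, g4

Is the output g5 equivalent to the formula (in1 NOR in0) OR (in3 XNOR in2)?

g1 = in1 OR in0
g4 = in3 XNOR in2
g5 = g1 OR g4 = (in1 OR in0) OR (in3 XNOR in2)
At in0=0, in1=0, in2=0, in3=1: circuit gives 0, formula gives 1.

No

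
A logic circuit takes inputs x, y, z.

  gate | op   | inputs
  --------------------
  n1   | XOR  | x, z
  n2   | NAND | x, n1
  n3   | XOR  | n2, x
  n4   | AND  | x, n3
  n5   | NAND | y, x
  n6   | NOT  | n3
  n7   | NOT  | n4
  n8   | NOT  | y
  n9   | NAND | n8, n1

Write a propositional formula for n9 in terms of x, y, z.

NOT y NAND (x XOR z)

n1 = x XOR z
n8 = NOT y
n9 = n8 NAND n1 = NOT y NAND (x XOR z)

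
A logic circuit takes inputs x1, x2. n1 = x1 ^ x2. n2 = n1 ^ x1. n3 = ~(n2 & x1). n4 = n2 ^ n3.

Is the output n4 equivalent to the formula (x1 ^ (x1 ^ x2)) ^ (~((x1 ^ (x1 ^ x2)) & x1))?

n1 = x1 ^ x2
n2 = n1 ^ x1 = (x1 ^ x2) ^ x1
n3 = ~(n2 & x1) = ~(((x1 ^ x2) ^ x1) & x1)
n4 = n2 ^ n3 = ((x1 ^ x2) ^ x1) ^ (~(((x1 ^ x2) ^ x1) & x1))
At x1=0, x2=1: circuit gives 0, formula gives 0.
At x1=0, x2=0: circuit gives 1, formula gives 1.
Agrees on all 4 inputs.

Yes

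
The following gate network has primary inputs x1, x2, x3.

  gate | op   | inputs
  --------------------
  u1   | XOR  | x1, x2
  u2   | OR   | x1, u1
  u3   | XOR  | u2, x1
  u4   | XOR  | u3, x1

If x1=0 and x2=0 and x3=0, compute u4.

0

u1 = 0 XOR 0 = 0
u2 = 0 OR 0 = 0
u3 = 0 XOR 0 = 0
u4 = 0 XOR 0 = 0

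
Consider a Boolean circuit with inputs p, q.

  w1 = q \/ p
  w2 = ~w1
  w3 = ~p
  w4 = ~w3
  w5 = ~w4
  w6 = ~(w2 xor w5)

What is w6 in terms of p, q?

w1 = q \/ p
w2 = ~w1 = ~(q \/ p)
w3 = ~p
w4 = ~w3 = ~~p
w5 = ~w4 = ~~~p
w6 = ~(w2 xor w5) = ~(~(q \/ p) xor ~~~p)

~(~(q \/ p) xor ~~~p)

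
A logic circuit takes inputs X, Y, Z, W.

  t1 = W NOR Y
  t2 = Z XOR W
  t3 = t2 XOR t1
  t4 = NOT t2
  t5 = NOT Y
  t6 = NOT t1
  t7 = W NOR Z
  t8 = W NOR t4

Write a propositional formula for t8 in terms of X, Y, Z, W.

W NOR NOT (Z XOR W)

t2 = Z XOR W
t4 = NOT t2 = NOT (Z XOR W)
t8 = W NOR t4 = W NOR NOT (Z XOR W)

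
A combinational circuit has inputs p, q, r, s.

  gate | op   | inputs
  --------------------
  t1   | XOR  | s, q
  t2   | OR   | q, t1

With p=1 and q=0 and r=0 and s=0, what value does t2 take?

0

t1 = 0 XOR 0 = 0
t2 = 0 OR 0 = 0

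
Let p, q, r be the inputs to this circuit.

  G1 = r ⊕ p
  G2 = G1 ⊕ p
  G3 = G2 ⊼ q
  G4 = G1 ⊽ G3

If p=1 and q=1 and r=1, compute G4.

1

G1 = 1 ⊕ 1 = 0
G2 = 0 ⊕ 1 = 1
G3 = 1 ⊼ 1 = 0
G4 = 0 ⊽ 0 = 1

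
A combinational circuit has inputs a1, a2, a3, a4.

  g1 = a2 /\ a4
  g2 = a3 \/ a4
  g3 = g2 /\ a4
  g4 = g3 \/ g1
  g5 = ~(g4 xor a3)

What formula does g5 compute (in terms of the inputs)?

g1 = a2 /\ a4
g2 = a3 \/ a4
g3 = g2 /\ a4 = (a3 \/ a4) /\ a4
g4 = g3 \/ g1 = ((a3 \/ a4) /\ a4) \/ (a2 /\ a4)
g5 = ~(g4 xor a3) = ~((((a3 \/ a4) /\ a4) \/ (a2 /\ a4)) xor a3)

~((((a3 \/ a4) /\ a4) \/ (a2 /\ a4)) xor a3)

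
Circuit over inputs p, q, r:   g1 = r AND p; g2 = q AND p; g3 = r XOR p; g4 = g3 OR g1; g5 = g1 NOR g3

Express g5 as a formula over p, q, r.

(r AND p) NOR (r XOR p)

g1 = r AND p
g3 = r XOR p
g5 = g1 NOR g3 = (r AND p) NOR (r XOR p)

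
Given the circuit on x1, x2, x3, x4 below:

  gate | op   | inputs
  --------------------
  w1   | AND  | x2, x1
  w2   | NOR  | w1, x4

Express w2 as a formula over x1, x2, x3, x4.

(x2 AND x1) NOR x4

w1 = x2 AND x1
w2 = w1 NOR x4 = (x2 AND x1) NOR x4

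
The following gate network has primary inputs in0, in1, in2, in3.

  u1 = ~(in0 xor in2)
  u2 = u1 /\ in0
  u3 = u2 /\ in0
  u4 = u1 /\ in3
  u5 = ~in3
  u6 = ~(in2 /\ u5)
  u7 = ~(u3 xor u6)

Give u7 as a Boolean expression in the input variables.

u1 = ~(in0 xor in2)
u2 = u1 /\ in0 = (~(in0 xor in2)) /\ in0
u3 = u2 /\ in0 = ((~(in0 xor in2)) /\ in0) /\ in0
u5 = ~in3
u6 = ~(in2 /\ u5) = ~(in2 /\ ~in3)
u7 = ~(u3 xor u6) = ~((((~(in0 xor in2)) /\ in0) /\ in0) xor (~(in2 /\ ~in3)))

~((((~(in0 xor in2)) /\ in0) /\ in0) xor (~(in2 /\ ~in3)))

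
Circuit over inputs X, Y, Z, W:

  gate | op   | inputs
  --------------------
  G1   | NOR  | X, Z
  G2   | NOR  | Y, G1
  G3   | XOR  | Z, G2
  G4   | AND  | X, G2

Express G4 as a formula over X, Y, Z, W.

X AND (Y NOR (X NOR Z))

G1 = X NOR Z
G2 = Y NOR G1 = Y NOR (X NOR Z)
G4 = X AND G2 = X AND (Y NOR (X NOR Z))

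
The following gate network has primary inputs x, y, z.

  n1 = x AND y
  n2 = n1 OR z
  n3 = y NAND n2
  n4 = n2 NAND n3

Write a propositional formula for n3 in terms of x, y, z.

n1 = x AND y
n2 = n1 OR z = (x AND y) OR z
n3 = y NAND n2 = y NAND ((x AND y) OR z)

y NAND ((x AND y) OR z)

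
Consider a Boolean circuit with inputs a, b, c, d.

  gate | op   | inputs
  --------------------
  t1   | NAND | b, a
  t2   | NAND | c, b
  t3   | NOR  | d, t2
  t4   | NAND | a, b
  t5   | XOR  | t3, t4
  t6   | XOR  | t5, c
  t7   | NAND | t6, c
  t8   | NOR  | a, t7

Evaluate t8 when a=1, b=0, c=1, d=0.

0

t2 = 1 NAND 0 = 1
t3 = 0 NOR 1 = 0
t4 = 1 NAND 0 = 1
t5 = 0 XOR 1 = 1
t6 = 1 XOR 1 = 0
t7 = 0 NAND 1 = 1
t8 = 1 NOR 1 = 0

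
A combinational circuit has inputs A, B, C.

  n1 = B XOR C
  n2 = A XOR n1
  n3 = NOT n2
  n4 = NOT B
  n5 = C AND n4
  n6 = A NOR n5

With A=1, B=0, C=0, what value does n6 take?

0

n4 = NOT 0 = 1
n5 = 0 AND 1 = 0
n6 = 1 NOR 0 = 0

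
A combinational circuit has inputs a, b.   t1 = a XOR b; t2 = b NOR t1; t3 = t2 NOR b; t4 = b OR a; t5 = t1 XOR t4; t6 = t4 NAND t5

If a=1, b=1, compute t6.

t1 = 1 XOR 1 = 0
t4 = 1 OR 1 = 1
t5 = 0 XOR 1 = 1
t6 = 1 NAND 1 = 0

0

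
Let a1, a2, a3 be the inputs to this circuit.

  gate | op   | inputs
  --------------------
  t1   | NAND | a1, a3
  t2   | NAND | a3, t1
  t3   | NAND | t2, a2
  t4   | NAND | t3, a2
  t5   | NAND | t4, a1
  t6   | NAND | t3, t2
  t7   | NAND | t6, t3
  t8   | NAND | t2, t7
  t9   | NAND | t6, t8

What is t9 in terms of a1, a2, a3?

(((a3 NAND (a1 NAND a3)) NAND a2) NAND (a3 NAND (a1 NAND a3))) NAND ((a3 NAND (a1 NAND a3)) NAND ((((a3 NAND (a1 NAND a3)) NAND a2) NAND (a3 NAND (a1 NAND a3))) NAND ((a3 NAND (a1 NAND a3)) NAND a2)))

t1 = a1 NAND a3
t2 = a3 NAND t1 = a3 NAND (a1 NAND a3)
t3 = t2 NAND a2 = (a3 NAND (a1 NAND a3)) NAND a2
t6 = t3 NAND t2 = ((a3 NAND (a1 NAND a3)) NAND a2) NAND (a3 NAND (a1 NAND a3))
t7 = t6 NAND t3 = (((a3 NAND (a1 NAND a3)) NAND a2) NAND (a3 NAND (a1 NAND a3))) NAND ((a3 NAND (a1 NAND a3)) NAND a2)
t8 = t2 NAND t7 = (a3 NAND (a1 NAND a3)) NAND ((((a3 NAND (a1 NAND a3)) NAND a2) NAND (a3 NAND (a1 NAND a3))) NAND ((a3 NAND (a1 NAND a3)) NAND a2))
t9 = t6 NAND t8 = (((a3 NAND (a1 NAND a3)) NAND a2) NAND (a3 NAND (a1 NAND a3))) NAND ((a3 NAND (a1 NAND a3)) NAND ((((a3 NAND (a1 NAND a3)) NAND a2) NAND (a3 NAND (a1 NAND a3))) NAND ((a3 NAND (a1 NAND a3)) NAND a2)))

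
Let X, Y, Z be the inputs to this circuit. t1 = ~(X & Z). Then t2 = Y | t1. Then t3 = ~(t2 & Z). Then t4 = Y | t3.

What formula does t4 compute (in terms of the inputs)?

t1 = ~(X & Z)
t2 = Y | t1 = Y | (~(X & Z))
t3 = ~(t2 & Z) = ~((Y | (~(X & Z))) & Z)
t4 = Y | t3 = Y | (~((Y | (~(X & Z))) & Z))

Y | (~((Y | (~(X & Z))) & Z))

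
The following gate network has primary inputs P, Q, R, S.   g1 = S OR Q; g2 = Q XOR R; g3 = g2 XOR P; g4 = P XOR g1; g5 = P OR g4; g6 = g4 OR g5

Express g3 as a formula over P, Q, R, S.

(Q XOR R) XOR P

g2 = Q XOR R
g3 = g2 XOR P = (Q XOR R) XOR P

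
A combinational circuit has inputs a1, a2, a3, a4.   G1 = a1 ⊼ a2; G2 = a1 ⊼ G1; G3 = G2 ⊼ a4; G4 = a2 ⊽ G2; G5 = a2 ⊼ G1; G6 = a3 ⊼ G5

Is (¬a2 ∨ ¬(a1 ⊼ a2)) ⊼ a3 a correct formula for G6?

G1 = a1 ⊼ a2
G5 = a2 ⊼ G1 = a2 ⊼ (a1 ⊼ a2)
G6 = a3 ⊼ G5 = a3 ⊼ (a2 ⊼ (a1 ⊼ a2))
At a1=0, a2=0, a3=1, a4=0: circuit gives 0, formula gives 0.
At a1=0, a2=0, a3=0, a4=0: circuit gives 1, formula gives 1.
Agrees on all 16 inputs.

Yes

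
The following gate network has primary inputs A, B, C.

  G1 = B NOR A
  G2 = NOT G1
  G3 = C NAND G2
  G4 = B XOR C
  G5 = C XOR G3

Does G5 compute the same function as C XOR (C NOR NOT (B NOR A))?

No

G1 = B NOR A
G2 = NOT G1 = NOT (B NOR A)
G3 = C NAND G2 = C NAND NOT (B NOR A)
G5 = C XOR G3 = C XOR (C NAND NOT (B NOR A))
At A=0, B=0, C=1: circuit gives 0, formula gives 1.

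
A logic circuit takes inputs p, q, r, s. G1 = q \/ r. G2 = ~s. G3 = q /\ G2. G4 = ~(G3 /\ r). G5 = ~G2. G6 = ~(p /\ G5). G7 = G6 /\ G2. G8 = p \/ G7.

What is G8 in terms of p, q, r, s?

p \/ ((~(p /\ ~~s)) /\ ~s)

G2 = ~s
G5 = ~G2 = ~~s
G6 = ~(p /\ G5) = ~(p /\ ~~s)
G7 = G6 /\ G2 = (~(p /\ ~~s)) /\ ~s
G8 = p \/ G7 = p \/ ((~(p /\ ~~s)) /\ ~s)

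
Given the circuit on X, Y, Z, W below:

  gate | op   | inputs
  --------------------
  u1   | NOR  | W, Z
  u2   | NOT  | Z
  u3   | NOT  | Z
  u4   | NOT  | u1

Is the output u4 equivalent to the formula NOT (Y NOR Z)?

No

u1 = W NOR Z
u4 = NOT u1 = NOT (W NOR Z)
At X=0, Y=0, Z=0, W=1: circuit gives 1, formula gives 0.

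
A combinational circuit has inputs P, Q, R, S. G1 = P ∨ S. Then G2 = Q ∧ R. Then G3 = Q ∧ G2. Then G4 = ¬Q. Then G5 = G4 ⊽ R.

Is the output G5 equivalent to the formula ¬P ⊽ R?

G4 = ¬Q
G5 = G4 ⊽ R = ¬Q ⊽ R
At P=0, Q=1, R=0, S=0: circuit gives 1, formula gives 0.

No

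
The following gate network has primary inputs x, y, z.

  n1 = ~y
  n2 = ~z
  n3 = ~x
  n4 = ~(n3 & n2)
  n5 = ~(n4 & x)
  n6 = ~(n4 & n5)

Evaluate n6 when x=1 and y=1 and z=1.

n2 = ~1 = 0
n3 = ~1 = 0
n4 = ~(0 & 0) = 1
n5 = ~(1 & 1) = 0
n6 = ~(1 & 0) = 1

1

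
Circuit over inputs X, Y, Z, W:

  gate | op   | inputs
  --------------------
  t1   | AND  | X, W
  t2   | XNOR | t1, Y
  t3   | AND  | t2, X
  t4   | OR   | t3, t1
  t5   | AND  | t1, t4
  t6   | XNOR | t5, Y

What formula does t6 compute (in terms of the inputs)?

((X AND W) AND ((((X AND W) XNOR Y) AND X) OR (X AND W))) XNOR Y

t1 = X AND W
t2 = t1 XNOR Y = (X AND W) XNOR Y
t3 = t2 AND X = ((X AND W) XNOR Y) AND X
t4 = t3 OR t1 = (((X AND W) XNOR Y) AND X) OR (X AND W)
t5 = t1 AND t4 = (X AND W) AND ((((X AND W) XNOR Y) AND X) OR (X AND W))
t6 = t5 XNOR Y = ((X AND W) AND ((((X AND W) XNOR Y) AND X) OR (X AND W))) XNOR Y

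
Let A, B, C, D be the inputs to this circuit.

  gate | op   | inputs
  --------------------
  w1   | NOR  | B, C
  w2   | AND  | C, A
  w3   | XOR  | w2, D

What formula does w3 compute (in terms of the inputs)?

w2 = C AND A
w3 = w2 XOR D = (C AND A) XOR D

(C AND A) XOR D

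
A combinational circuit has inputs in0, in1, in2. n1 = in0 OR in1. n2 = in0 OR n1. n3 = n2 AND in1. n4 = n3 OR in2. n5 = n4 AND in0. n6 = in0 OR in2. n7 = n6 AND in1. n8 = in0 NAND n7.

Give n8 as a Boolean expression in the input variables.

n6 = in0 OR in2
n7 = n6 AND in1 = (in0 OR in2) AND in1
n8 = in0 NAND n7 = in0 NAND ((in0 OR in2) AND in1)

in0 NAND ((in0 OR in2) AND in1)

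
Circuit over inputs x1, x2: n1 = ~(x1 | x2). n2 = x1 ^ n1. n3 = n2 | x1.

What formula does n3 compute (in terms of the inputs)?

(x1 ^ (~(x1 | x2))) | x1

n1 = ~(x1 | x2)
n2 = x1 ^ n1 = x1 ^ (~(x1 | x2))
n3 = n2 | x1 = (x1 ^ (~(x1 | x2))) | x1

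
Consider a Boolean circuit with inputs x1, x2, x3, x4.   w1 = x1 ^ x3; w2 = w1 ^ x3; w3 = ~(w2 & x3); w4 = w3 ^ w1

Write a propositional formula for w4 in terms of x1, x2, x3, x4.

(~(((x1 ^ x3) ^ x3) & x3)) ^ (x1 ^ x3)

w1 = x1 ^ x3
w2 = w1 ^ x3 = (x1 ^ x3) ^ x3
w3 = ~(w2 & x3) = ~(((x1 ^ x3) ^ x3) & x3)
w4 = w3 ^ w1 = (~(((x1 ^ x3) ^ x3) & x3)) ^ (x1 ^ x3)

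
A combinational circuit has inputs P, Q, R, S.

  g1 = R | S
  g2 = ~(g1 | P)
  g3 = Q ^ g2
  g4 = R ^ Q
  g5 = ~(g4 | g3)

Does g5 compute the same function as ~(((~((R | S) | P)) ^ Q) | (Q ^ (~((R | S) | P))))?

No

g1 = R | S
g2 = ~(g1 | P) = ~((R | S) | P)
g3 = Q ^ g2 = Q ^ (~((R | S) | P))
g4 = R ^ Q
g5 = ~(g4 | g3) = ~((R ^ Q) | (Q ^ (~((R | S) | P))))
At P=0, Q=0, R=1, S=0: circuit gives 0, formula gives 1.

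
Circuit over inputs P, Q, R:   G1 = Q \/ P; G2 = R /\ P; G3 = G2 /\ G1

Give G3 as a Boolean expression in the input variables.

(R /\ P) /\ (Q \/ P)

G1 = Q \/ P
G2 = R /\ P
G3 = G2 /\ G1 = (R /\ P) /\ (Q \/ P)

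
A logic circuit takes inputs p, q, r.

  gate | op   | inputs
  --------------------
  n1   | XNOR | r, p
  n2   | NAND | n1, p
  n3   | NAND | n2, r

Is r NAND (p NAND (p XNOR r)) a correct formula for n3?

Yes

n1 = r XNOR p
n2 = n1 NAND p = (r XNOR p) NAND p
n3 = n2 NAND r = ((r XNOR p) NAND p) NAND r
At p=0, q=0, r=1: circuit gives 0, formula gives 0.
At p=0, q=0, r=0: circuit gives 1, formula gives 1.
Agrees on all 8 inputs.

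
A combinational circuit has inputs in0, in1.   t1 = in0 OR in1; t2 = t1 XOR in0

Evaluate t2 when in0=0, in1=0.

t1 = 0 OR 0 = 0
t2 = 0 XOR 0 = 0

0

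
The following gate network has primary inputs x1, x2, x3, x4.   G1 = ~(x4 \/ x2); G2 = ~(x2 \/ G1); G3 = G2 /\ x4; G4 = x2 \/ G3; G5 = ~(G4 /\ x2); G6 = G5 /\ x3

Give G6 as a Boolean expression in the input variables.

(~((x2 \/ ((~(x2 \/ (~(x4 \/ x2)))) /\ x4)) /\ x2)) /\ x3

G1 = ~(x4 \/ x2)
G2 = ~(x2 \/ G1) = ~(x2 \/ (~(x4 \/ x2)))
G3 = G2 /\ x4 = (~(x2 \/ (~(x4 \/ x2)))) /\ x4
G4 = x2 \/ G3 = x2 \/ ((~(x2 \/ (~(x4 \/ x2)))) /\ x4)
G5 = ~(G4 /\ x2) = ~((x2 \/ ((~(x2 \/ (~(x4 \/ x2)))) /\ x4)) /\ x2)
G6 = G5 /\ x3 = (~((x2 \/ ((~(x2 \/ (~(x4 \/ x2)))) /\ x4)) /\ x2)) /\ x3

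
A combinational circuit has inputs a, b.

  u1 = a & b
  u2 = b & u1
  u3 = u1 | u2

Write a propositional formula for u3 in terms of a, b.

(a & b) | (b & (a & b))

u1 = a & b
u2 = b & u1 = b & (a & b)
u3 = u1 | u2 = (a & b) | (b & (a & b))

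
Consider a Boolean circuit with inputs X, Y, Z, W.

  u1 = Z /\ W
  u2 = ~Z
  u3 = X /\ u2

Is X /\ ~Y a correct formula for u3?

u2 = ~Z
u3 = X /\ u2 = X /\ ~Z
At X=1, Y=0, Z=1, W=0: circuit gives 0, formula gives 1.

No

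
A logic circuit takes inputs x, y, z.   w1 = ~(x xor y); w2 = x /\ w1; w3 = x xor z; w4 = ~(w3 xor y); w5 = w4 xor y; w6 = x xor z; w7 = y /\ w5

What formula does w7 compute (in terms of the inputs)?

y /\ ((~((x xor z) xor y)) xor y)

w3 = x xor z
w4 = ~(w3 xor y) = ~((x xor z) xor y)
w5 = w4 xor y = (~((x xor z) xor y)) xor y
w7 = y /\ w5 = y /\ ((~((x xor z) xor y)) xor y)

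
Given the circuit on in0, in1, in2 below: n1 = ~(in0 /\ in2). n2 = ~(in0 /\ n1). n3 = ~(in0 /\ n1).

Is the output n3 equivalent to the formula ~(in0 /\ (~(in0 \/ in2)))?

No

n1 = ~(in0 /\ in2)
n3 = ~(in0 /\ n1) = ~(in0 /\ (~(in0 /\ in2)))
At in0=1, in1=0, in2=0: circuit gives 0, formula gives 1.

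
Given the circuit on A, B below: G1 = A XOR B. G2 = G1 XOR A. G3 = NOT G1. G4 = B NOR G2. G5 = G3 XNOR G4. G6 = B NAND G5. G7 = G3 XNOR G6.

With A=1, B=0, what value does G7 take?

G1 = 1 XOR 0 = 1
G2 = 1 XOR 1 = 0
G3 = NOT 1 = 0
G4 = 0 NOR 0 = 1
G5 = 0 XNOR 1 = 0
G6 = 0 NAND 0 = 1
G7 = 0 XNOR 1 = 0

0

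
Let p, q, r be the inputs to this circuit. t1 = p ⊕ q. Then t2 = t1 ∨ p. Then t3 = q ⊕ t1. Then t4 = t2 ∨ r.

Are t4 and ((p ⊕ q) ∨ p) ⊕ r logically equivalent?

No

t1 = p ⊕ q
t2 = t1 ∨ p = (p ⊕ q) ∨ p
t4 = t2 ∨ r = ((p ⊕ q) ∨ p) ∨ r
At p=0, q=1, r=1: circuit gives 1, formula gives 0.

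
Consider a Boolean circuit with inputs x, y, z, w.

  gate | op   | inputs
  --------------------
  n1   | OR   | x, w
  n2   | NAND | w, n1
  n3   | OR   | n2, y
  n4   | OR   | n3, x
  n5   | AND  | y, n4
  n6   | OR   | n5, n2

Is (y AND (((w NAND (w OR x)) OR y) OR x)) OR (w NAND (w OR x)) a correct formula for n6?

n1 = x OR w
n2 = w NAND n1 = w NAND (x OR w)
n3 = n2 OR y = (w NAND (x OR w)) OR y
n4 = n3 OR x = ((w NAND (x OR w)) OR y) OR x
n5 = y AND n4 = y AND (((w NAND (x OR w)) OR y) OR x)
n6 = n5 OR n2 = (y AND (((w NAND (x OR w)) OR y) OR x)) OR (w NAND (x OR w))
At x=0, y=0, z=0, w=1: circuit gives 0, formula gives 0.
At x=0, y=0, z=0, w=0: circuit gives 1, formula gives 1.
Agrees on all 16 inputs.

Yes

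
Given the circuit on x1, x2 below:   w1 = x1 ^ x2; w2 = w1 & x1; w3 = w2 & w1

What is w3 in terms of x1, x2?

((x1 ^ x2) & x1) & (x1 ^ x2)

w1 = x1 ^ x2
w2 = w1 & x1 = (x1 ^ x2) & x1
w3 = w2 & w1 = ((x1 ^ x2) & x1) & (x1 ^ x2)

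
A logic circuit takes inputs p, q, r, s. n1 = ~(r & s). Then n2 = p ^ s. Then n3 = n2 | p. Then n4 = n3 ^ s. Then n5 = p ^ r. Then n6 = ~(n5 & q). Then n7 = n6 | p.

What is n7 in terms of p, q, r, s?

n5 = p ^ r
n6 = ~(n5 & q) = ~((p ^ r) & q)
n7 = n6 | p = (~((p ^ r) & q)) | p

(~((p ^ r) & q)) | p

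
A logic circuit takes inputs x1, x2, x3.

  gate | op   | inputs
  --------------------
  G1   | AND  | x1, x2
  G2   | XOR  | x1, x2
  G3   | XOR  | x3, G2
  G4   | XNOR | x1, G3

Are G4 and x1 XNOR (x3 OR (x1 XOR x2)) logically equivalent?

G2 = x1 XOR x2
G3 = x3 XOR G2 = x3 XOR (x1 XOR x2)
G4 = x1 XNOR G3 = x1 XNOR (x3 XOR (x1 XOR x2))
At x1=0, x2=1, x3=1: circuit gives 1, formula gives 0.

No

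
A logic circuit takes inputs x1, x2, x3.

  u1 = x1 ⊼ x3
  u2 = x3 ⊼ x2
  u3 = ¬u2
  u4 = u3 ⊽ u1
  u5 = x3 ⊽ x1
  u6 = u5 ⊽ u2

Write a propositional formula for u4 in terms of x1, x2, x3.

u1 = x1 ⊼ x3
u2 = x3 ⊼ x2
u3 = ¬u2 = ¬(x3 ⊼ x2)
u4 = u3 ⊽ u1 = ¬(x3 ⊼ x2) ⊽ (x1 ⊼ x3)

¬(x3 ⊼ x2) ⊽ (x1 ⊼ x3)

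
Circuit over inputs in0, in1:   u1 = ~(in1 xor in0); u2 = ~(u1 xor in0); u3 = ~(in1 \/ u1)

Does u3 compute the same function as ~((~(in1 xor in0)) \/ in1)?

u1 = ~(in1 xor in0)
u3 = ~(in1 \/ u1) = ~(in1 \/ (~(in1 xor in0)))
At in0=0, in1=0: circuit gives 0, formula gives 0.
At in0=1, in1=0: circuit gives 1, formula gives 1.
Agrees on all 4 inputs.

Yes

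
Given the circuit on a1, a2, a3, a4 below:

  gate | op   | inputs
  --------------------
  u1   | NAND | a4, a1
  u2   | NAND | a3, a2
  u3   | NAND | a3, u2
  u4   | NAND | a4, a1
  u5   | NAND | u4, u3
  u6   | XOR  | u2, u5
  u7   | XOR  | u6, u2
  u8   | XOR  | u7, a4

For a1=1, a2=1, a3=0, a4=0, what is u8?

0

u2 = 0 NAND 1 = 1
u3 = 0 NAND 1 = 1
u4 = 0 NAND 1 = 1
u5 = 1 NAND 1 = 0
u6 = 1 XOR 0 = 1
u7 = 1 XOR 1 = 0
u8 = 0 XOR 0 = 0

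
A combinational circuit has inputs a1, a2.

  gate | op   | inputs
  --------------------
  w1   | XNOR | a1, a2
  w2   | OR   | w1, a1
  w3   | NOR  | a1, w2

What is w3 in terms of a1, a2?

w1 = a1 XNOR a2
w2 = w1 OR a1 = (a1 XNOR a2) OR a1
w3 = a1 NOR w2 = a1 NOR ((a1 XNOR a2) OR a1)

a1 NOR ((a1 XNOR a2) OR a1)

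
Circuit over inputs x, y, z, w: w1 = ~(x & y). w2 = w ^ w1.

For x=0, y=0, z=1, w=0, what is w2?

w1 = ~(0 & 0) = 1
w2 = 0 ^ 1 = 1

1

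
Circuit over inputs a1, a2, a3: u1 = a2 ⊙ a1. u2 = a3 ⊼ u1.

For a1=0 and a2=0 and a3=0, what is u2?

1

u1 = 0 ⊙ 0 = 1
u2 = 0 ⊼ 1 = 1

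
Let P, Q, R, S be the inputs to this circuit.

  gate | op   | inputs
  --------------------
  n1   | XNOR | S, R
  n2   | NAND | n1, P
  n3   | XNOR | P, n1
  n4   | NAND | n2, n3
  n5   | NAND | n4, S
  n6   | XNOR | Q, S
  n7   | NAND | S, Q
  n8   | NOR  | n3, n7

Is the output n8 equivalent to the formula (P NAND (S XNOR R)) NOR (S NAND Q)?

No

n1 = S XNOR R
n3 = P XNOR n1 = P XNOR (S XNOR R)
n7 = S NAND Q
n8 = n3 NOR n7 = (P XNOR (S XNOR R)) NOR (S NAND Q)
At P=0, Q=1, R=1, S=1: circuit gives 1, formula gives 0.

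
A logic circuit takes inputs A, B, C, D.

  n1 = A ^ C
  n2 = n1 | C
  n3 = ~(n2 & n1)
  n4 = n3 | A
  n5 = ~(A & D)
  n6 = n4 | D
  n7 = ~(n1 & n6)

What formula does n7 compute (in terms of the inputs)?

~((A ^ C) & (((~(((A ^ C) | C) & (A ^ C))) | A) | D))

n1 = A ^ C
n2 = n1 | C = (A ^ C) | C
n3 = ~(n2 & n1) = ~(((A ^ C) | C) & (A ^ C))
n4 = n3 | A = (~(((A ^ C) | C) & (A ^ C))) | A
n6 = n4 | D = ((~(((A ^ C) | C) & (A ^ C))) | A) | D
n7 = ~(n1 & n6) = ~((A ^ C) & (((~(((A ^ C) | C) & (A ^ C))) | A) | D))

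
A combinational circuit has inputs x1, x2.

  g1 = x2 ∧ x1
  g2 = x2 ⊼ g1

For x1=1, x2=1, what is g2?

g1 = 1 ∧ 1 = 1
g2 = 1 ⊼ 1 = 0

0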